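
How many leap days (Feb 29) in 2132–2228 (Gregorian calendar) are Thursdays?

3

Leap years in 2132–2228: 24 of them.
Feb 29 weekday advances by 5 (mod 7) from one leap year to the next four years later (or differs when a century non-leap intervenes).
Leap-day weekdays: 2132:Fri 2136:Wed 2140:Mon 2144:Sat 2148:Thu✓ 2152:Tue 2156:Sun 2160:Fri 2164:Wed 2168:Mon 2172:Sat 2176:Thu✓ 2180:Tue 2184:Sun 2188:Fri 2192:Wed 2196:Mon 2204:Wed 2208:Mon 2212:Sat 2216:Thu✓ 2220:Tue 2224:Sun 2228:Fri
Thursday: 2148, 2176, 2216 → 3.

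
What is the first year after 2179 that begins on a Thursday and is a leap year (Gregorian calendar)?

2184

Jan 1 advances by 2 weekdays after a leap year and by 1 after a common year.
2179: Jan 1 is Friday.
2180: Saturday (leap)
2181: Monday
2182: Tuesday
2183: Wednesday
2184: Thursday (leap)
2184 begins on a Thursday and is a leap year.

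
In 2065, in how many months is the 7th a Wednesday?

Check the 7th of each month of 2065: Jan 7: Wed, Feb 7: Sat, Mar 7: Sat, Apr 7: Tue, May 7: Thu, Jun 7: Sun, Jul 7: Tue, Aug 7: Fri, Sep 7: Mon, Oct 7: Wed, Nov 7: Sat, Dec 7: Mon.
Wednesday occurs in January, October — 2 months.

2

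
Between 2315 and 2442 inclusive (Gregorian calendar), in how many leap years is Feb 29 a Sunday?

Leap years in 2315–2442: 32 of them.
Feb 29 weekday advances by 5 (mod 7) from one leap year to the next four years later (or differs when a century non-leap intervenes).
Leap-day weekdays: 2316:Tue 2320:Sun✓ 2324:Fri 2328:Wed 2332:Mon 2336:Sat 2340:Thu 2344:Tue 2348:Sun✓ 2352:Fri 2356:Wed 2360:Mon 2364:Sat …(6 more)… 2392:Sat 2396:Thu 2400:Tue 2404:Sun✓ 2408:Fri 2412:Wed 2416:Mon 2420:Sat 2424:Thu 2428:Tue 2432:Sun✓ 2436:Fri 2440:Wed
Sunday: 2320, 2348, 2376, 2404, 2432 → 5.

5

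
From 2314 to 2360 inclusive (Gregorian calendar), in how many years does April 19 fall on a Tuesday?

7

Track April 19's weekday year by year (advancing +1, or +2 across a Feb 29):
  2314: Sun  2315: Mon (+1)  2316: Wed (+2)  2317: Thu (+1)  2318: Fri (+1)
  2319: Sat (+1)  2320: Mon (+2)  2321: Tue (+1) ✓  2322: Wed (+1)  2323: Thu (+1)
  2324: Sat (+2)  2325: Sun (+1)  2326: Mon (+1)  2327: Tue (+1) ✓  … (19 more years) …
  2347: Sat (+1)  2348: Mon (+2)  2349: Tue (+1) ✓  2350: Wed (+1)  2351: Thu (+1)
  2352: Sat (+2)  2353: Sun (+1)  2354: Mon (+1)  2355: Tue (+1) ✓  2356: Thu (+2)
  2357: Fri (+1)  2358: Sat (+1)  2359: Sun (+1)  2360: Tue (+2) ✓
Tuesday years: 2321, 2327, 2332, 2338, 2349, 2355, 2360 — 7 in total.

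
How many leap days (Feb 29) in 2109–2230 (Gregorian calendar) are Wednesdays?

Leap years in 2109–2230: 29 of them.
Feb 29 weekday advances by 5 (mod 7) from one leap year to the next four years later (or differs when a century non-leap intervenes).
Leap-day weekdays: 2112:Mon 2116:Sat 2120:Thu 2124:Tue 2128:Sun 2132:Fri 2136:Wed✓ 2140:Mon 2144:Sat 2148:Thu 2152:Tue 2156:Sun 2160:Fri …(3 more)… 2176:Thu 2180:Tue 2184:Sun 2188:Fri 2192:Wed✓ 2196:Mon 2204:Wed✓ 2208:Mon 2212:Sat 2216:Thu 2220:Tue 2224:Sun 2228:Fri
Wednesday: 2136, 2164, 2192, 2204 → 4.

4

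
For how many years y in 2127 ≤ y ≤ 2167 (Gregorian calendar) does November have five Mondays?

12

November has 30 days; it has five Mondays when Monday falls among the first (month-length − 28) days — i.e. when November 1 is one of Monday/Sunday.
November 1 by year: 2127:Sat 2128:Mon✓ 2129:Tue 2130:Wed 2131:Thu 2132:Sat 2133:Sun✓ 2134:Mon✓ 2135:Tue 2136:Thu 2137:Fri 2138:Sat 2139:Sun✓ 2140:Tue 2141:Wed …(11 more)… 2153:Thu 2154:Fri 2155:Sat 2156:Mon✓ 2157:Tue 2158:Wed 2159:Thu 2160:Sat 2161:Sun✓ 2162:Mon✓ 2163:Tue 2164:Thu 2165:Fri 2166:Sat 2167:Sun✓
Years with five Mondays: 2128, 2133, 2134, 2139, 2144, 2145, 2150, 2151, 2156, 2161, 2162, 2167 → 12.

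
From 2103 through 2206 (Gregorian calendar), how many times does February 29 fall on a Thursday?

3

Leap years in 2103–2206: 25 of them.
Feb 29 weekday advances by 5 (mod 7) from one leap year to the next four years later (or differs when a century non-leap intervenes).
Leap-day weekdays: 2104:Fri 2108:Wed 2112:Mon 2116:Sat 2120:Thu✓ 2124:Tue 2128:Sun 2132:Fri 2136:Wed 2140:Mon 2144:Sat 2148:Thu✓ 2152:Tue 2156:Sun 2160:Fri 2164:Wed 2168:Mon 2172:Sat 2176:Thu✓ 2180:Tue 2184:Sun 2188:Fri 2192:Wed 2196:Mon 2204:Wed
Thursday: 2120, 2148, 2176 → 3.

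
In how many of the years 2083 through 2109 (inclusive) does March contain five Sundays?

March has 31 days; it has five Sundays when Sunday falls among the first (month-length − 28) days — i.e. when March 1 is one of Sunday/Saturday/Friday.
March 1 by year: 2083:Mon 2084:Wed 2085:Thu 2086:Fri✓ 2087:Sat✓ 2088:Mon 2089:Tue 2090:Wed 2091:Thu 2092:Sat✓ 2093:Sun✓ 2094:Mon 2095:Tue 2096:Thu 2097:Fri✓ 2098:Sat✓ 2099:Sun✓ 2100:Mon 2101:Tue 2102:Wed 2103:Thu 2104:Sat✓ 2105:Sun✓ 2106:Mon 2107:Tue 2108:Thu 2109:Fri✓
Years with five Sundays: 2086, 2087, 2092, 2093, 2097, 2098, 2099, 2104, 2105, 2109 → 10.

10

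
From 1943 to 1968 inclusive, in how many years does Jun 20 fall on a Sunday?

4

Track Jun 20's weekday year by year (advancing +1, or +2 across a Feb 29):
  1943: Sun ✓  1944: Tue (+2)  1945: Wed (+1)  1946: Thu (+1)  1947: Fri (+1)
  1948: Sun (+2) ✓  1949: Mon (+1)  1950: Tue (+1)  1951: Wed (+1)  1952: Fri (+2)
  1953: Sat (+1)  1954: Sun (+1) ✓  1955: Mon (+1)  1956: Wed (+2)  1957: Thu (+1)
  1958: Fri (+1)  1959: Sat (+1)  1960: Mon (+2)  1961: Tue (+1)  1962: Wed (+1)
  1963: Thu (+1)  1964: Sat (+2)  1965: Sun (+1) ✓  1966: Mon (+1)  1967: Tue (+1)
  1968: Thu (+2)
Sunday years: 1943, 1948, 1954, 1965 — 4 in total.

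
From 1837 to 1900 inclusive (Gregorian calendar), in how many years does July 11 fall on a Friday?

8

Track July 11's weekday year by year (advancing +1, or +2 across a Feb 29):
  1837: Tue  1838: Wed (+1)  1839: Thu (+1)  1840: Sat (+2)  1841: Sun (+1)
  1842: Mon (+1)  1843: Tue (+1)  1844: Thu (+2)  1845: Fri (+1) ✓  1846: Sat (+1)
  1847: Sun (+1)  1848: Tue (+2)  1849: Wed (+1)  1850: Thu (+1)  … (36 more years) …
  1887: Mon (+1)  1888: Wed (+2)  1889: Thu (+1)  1890: Fri (+1) ✓  1891: Sat (+1)
  1892: Mon (+2)  1893: Tue (+1)  1894: Wed (+1)  1895: Thu (+1)  1896: Sat (+2)
  1897: Sun (+1)  1898: Mon (+1)  1899: Tue (+1)  1900: Wed (+1)
Friday years: 1845, 1851, 1856, 1862, 1873, 1879, 1884, 1890 — 8 in total.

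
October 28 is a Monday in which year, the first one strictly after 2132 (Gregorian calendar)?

From one year to the next, a fixed date's weekday advances by 1, or by 2 when a Feb 29 lies between the two dates.
2132: October 28 is Tuesday.
2133: Wednesday (+1)
2134: Thursday (+1)
2135: Friday (+1)
2136: Sunday (+2)
2137: Monday (+1)
October 28 falls on a Monday in 2137.

2137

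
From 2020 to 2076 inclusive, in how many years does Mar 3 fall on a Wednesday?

Track Mar 3's weekday year by year (advancing +1, or +2 across a Feb 29):
  2020: Tue  2021: Wed (+1) ✓  2022: Thu (+1)  2023: Fri (+1)  2024: Sun (+2)
  2025: Mon (+1)  2026: Tue (+1)  2027: Wed (+1) ✓  2028: Fri (+2)  2029: Sat (+1)
  2030: Sun (+1)  2031: Mon (+1)  2032: Wed (+2) ✓  2033: Thu (+1)  … (29 more years) …
  2063: Sat (+1)  2064: Mon (+2)  2065: Tue (+1)  2066: Wed (+1) ✓  2067: Thu (+1)
  2068: Sat (+2)  2069: Sun (+1)  2070: Mon (+1)  2071: Tue (+1)  2072: Thu (+2)
  2073: Fri (+1)  2074: Sat (+1)  2075: Sun (+1)  2076: Tue (+2)
Wednesday years: 2021, 2027, 2032, 2038, 2049, 2055, 2060, 2066 — 8 in total.

8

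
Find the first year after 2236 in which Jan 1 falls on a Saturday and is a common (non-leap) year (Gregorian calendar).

2242

Jan 1 advances by 2 weekdays after a leap year and by 1 after a common year.
2236: Jan 1 is Friday (leap).
2237: Sunday
2238: Monday
2239: Tuesday
2240: Wednesday (leap)
2241: Friday
2242: Saturday
2242 begins on a Saturday and is a common year.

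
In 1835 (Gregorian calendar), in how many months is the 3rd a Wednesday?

1

Check the 3rd of each month of 1835: Jan 3: Sat, Feb 3: Tue, Mar 3: Tue, Apr 3: Fri, May 3: Sun, Jun 3: Wed, Jul 3: Fri, Aug 3: Mon, Sep 3: Thu, Oct 3: Sat, Nov 3: Tue, Dec 3: Thu.
Wednesday occurs in June — 1 month.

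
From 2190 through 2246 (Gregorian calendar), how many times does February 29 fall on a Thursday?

Leap years in 2190–2246: 13 of them.
Feb 29 weekday advances by 5 (mod 7) from one leap year to the next four years later (or differs when a century non-leap intervenes).
Leap-day weekdays: 2192:Wed 2196:Mon 2204:Wed 2208:Mon 2212:Sat 2216:Thu✓ 2220:Tue 2224:Sun 2228:Fri 2232:Wed 2236:Mon 2240:Sat 2244:Thu✓
Thursday: 2216, 2244 → 2.

2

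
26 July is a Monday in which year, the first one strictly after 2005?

2010

From one year to the next, a fixed date's weekday advances by 1, or by 2 when a Feb 29 lies between the two dates.
2005: July 26 is Tuesday.
2006: Wednesday (+1)
2007: Thursday (+1)
2008: Saturday (+2)
2009: Sunday (+1)
2010: Monday (+1)
26 July falls on a Monday in 2010.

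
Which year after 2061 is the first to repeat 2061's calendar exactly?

2067

Two years share a calendar iff Jan 1 falls on the same weekday and both are leap or both are common. 2061: Jan 1 is Saturday, common year.
2062: Jan 1 Sunday, common
2063: Jan 1 Monday, common
2064: Jan 1 Tuesday, leap
2065: Jan 1 Thursday, common
2066: Jan 1 Friday, common
2067: Jan 1 Saturday, common
2067 matches on both conditions.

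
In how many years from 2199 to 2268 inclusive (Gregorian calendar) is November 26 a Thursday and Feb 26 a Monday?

0

Check each year's weekday for November 26 and Feb 26:
  2199: Tue/Tue  2200: Wed/Wed  2201: Thu/Thu  2202: Fri/Fri  2203: Sat/Sat  2204: Mon/Sun  2205: Tue/Tue  2206: Wed/Wed  2207: Thu/Thu  2208: Sat/Fri  2209: Sun/Sun  2210: Mon/Mon  2211: Tue/Tue  2212: Thu/Wed  …(42 more)…  2255: Mon/Mon  2256: Wed/Tue  2257: Thu/Thu  2258: Fri/Fri  2259: Sat/Sat  2260: Mon/Sun  2261: Tue/Tue  2262: Wed/Wed  2263: Thu/Thu  2264: Sat/Fri  2265: Sun/Sun  2266: Mon/Mon  2267: Tue/Tue  2268: Thu/Wed
Both conditions hold in: no year — 0.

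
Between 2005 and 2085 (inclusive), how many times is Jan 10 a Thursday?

11

Track Jan 10's weekday year by year (advancing +1, or +2 across a Feb 29):
  2005: Mon  2006: Tue (+1)  2007: Wed (+1)  2008: Thu (+1) ✓  2009: Sat (+2)
  2010: Sun (+1)  2011: Mon (+1)  2012: Tue (+1)  2013: Thu (+2) ✓  2014: Fri (+1)
  2015: Sat (+1)  2016: Sun (+1)  2017: Tue (+2)  2018: Wed (+1)  … (53 more years) …
  2072: Sun (+1)  2073: Tue (+2)  2074: Wed (+1)  2075: Thu (+1) ✓  2076: Fri (+1)
  2077: Sun (+2)  2078: Mon (+1)  2079: Tue (+1)  2080: Wed (+1)  2081: Fri (+2)
  2082: Sat (+1)  2083: Sun (+1)  2084: Mon (+1)  2085: Wed (+2)
Thursday years: 2008, 2013, 2019, 2030, 2036, 2041, 2047, 2058, 2064, 2069, 2075 — 11 in total.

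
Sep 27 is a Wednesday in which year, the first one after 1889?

1893

From one year to the next, a fixed date's weekday advances by 1, or by 2 when a Feb 29 lies between the two dates.
1889: September 27 is Friday.
1890: Saturday (+1)
1891: Sunday (+1)
1892: Tuesday (+2)
1893: Wednesday (+1)
Sep 27 falls on a Wednesday in 1893.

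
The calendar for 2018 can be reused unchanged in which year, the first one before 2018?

2007

Two years share a calendar iff Jan 1 falls on the same weekday and both are leap or both are common. 2018: Jan 1 is Monday, common year.
2017: Jan 1 Sunday, common
2016: Jan 1 Friday, leap
2015: Jan 1 Thursday, common
2014: Jan 1 Wednesday, common
2013: Jan 1 Tuesday, common
2012: Jan 1 Sunday, leap
2011: Jan 1 Saturday, common
2010: Jan 1 Friday, common
2009: Jan 1 Thursday, common
2008: Jan 1 Tuesday, leap
2007: Jan 1 Monday, common
2007 matches on both conditions.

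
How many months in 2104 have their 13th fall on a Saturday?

2

Check the 13th of each month of 2104: Jan 13: Sun, Feb 13: Wed, Mar 13: Thu, Apr 13: Sun, May 13: Tue, Jun 13: Fri, Jul 13: Sun, Aug 13: Wed, Sep 13: Sat, Oct 13: Mon, Nov 13: Thu, Dec 13: Sat.
Saturday occurs in September, December — 2 months.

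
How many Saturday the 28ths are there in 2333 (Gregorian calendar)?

Check the 28th of each month of 2333: Jan 28: Sat, Feb 28: Tue, Mar 28: Tue, Apr 28: Fri, May 28: Sun, Jun 28: Wed, Jul 28: Fri, Aug 28: Mon, Sep 28: Thu, Oct 28: Sat, Nov 28: Tue, Dec 28: Thu.
Saturday occurs in January, October — 2 months.

2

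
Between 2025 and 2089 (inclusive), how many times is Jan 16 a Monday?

8

Track Jan 16's weekday year by year (advancing +1, or +2 across a Feb 29):
  2025: Thu  2026: Fri (+1)  2027: Sat (+1)  2028: Sun (+1)  2029: Tue (+2)
  2030: Wed (+1)  2031: Thu (+1)  2032: Fri (+1)  2033: Sun (+2)  2034: Mon (+1) ✓
  2035: Tue (+1)  2036: Wed (+1)  2037: Fri (+2)  2038: Sat (+1)  … (37 more years) …
  2076: Thu (+1)  2077: Sat (+2)  2078: Sun (+1)  2079: Mon (+1) ✓  2080: Tue (+1)
  2081: Thu (+2)  2082: Fri (+1)  2083: Sat (+1)  2084: Sun (+1)  2085: Tue (+2)
  2086: Wed (+1)  2087: Thu (+1)  2088: Fri (+1)  2089: Sun (+2)
Monday years: 2034, 2040, 2045, 2051, 2062, 2068, 2073, 2079 — 8 in total.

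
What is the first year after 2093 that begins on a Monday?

Jan 1 advances by 2 weekdays after a leap year and by 1 after a common year.
2093: Jan 1 is Thursday.
2094: Friday
2095: Saturday
2096: Sunday (leap)
2097: Tuesday
2098: Wednesday
2099: Thursday
2100: Friday
2101: Saturday
2102: Sunday
2103: Monday
2103 begins on a Monday

2103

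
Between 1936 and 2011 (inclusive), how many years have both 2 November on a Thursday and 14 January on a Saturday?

Check each year's weekday for 2 November and 14 January:
  1936: Mon/Tue  1937: Tue/Thu  1938: Wed/Fri  1939: Thu/Sat ✓  1940: Sat/Sun  1941: Sun/Tue  1942: Mon/Wed  1943: Tue/Thu  1944: Thu/Fri  1945: Fri/Sun  1946: Sat/Mon  1947: Sun/Tue  1948: Tue/Wed  1949: Wed/Fri  …(48 more)…  1998: Mon/Wed  1999: Tue/Thu  2000: Thu/Fri  2001: Fri/Sun  2002: Sat/Mon  2003: Sun/Tue  2004: Tue/Wed  2005: Wed/Fri  2006: Thu/Sat ✓  2007: Fri/Sun  2008: Sun/Mon  2009: Mon/Wed  2010: Tue/Thu  2011: Wed/Fri
Both conditions hold in: 1939, 1950, 1961, 1967, 1978, 1989, 1995, 2006 — 8.

8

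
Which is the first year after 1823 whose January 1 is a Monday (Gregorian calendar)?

Jan 1 advances by 2 weekdays after a leap year and by 1 after a common year.
1823: Jan 1 is Wednesday.
1824: Thursday (leap)
1825: Saturday
1826: Sunday
1827: Monday
1827 begins on a Monday

1827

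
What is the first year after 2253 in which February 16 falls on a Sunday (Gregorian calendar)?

From one year to the next, a fixed date's weekday advances by 1, or by 2 when a Feb 29 lies between the two dates.
2253: February 16 is Wednesday.
2254: Thursday (+1)
2255: Friday (+1)
2256: Saturday (+1)
2257: Monday (+2)
2258: Tuesday (+1)
2259: Wednesday (+1)
2260: Thursday (+1)
2261: Saturday (+2)
2262: Sunday (+1)
February 16 falls on a Sunday in 2262.

2262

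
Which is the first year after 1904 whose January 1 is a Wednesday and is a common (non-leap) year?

1913

Jan 1 advances by 2 weekdays after a leap year and by 1 after a common year.
1904: Jan 1 is Friday (leap).
1905: Sunday
1906: Monday
1907: Tuesday
1908: Wednesday (leap)
1909: Friday
1910: Saturday
1911: Sunday
1912: Monday (leap)
1913: Wednesday
1913 begins on a Wednesday and is a common year.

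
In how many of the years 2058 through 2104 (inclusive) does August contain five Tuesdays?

August has 31 days; it has five Tuesdays when Tuesday falls among the first (month-length − 28) days — i.e. when August 1 is one of Tuesday/Monday/Sunday.
August 1 by year: 2058:Thu 2059:Fri 2060:Sun✓ 2061:Mon✓ 2062:Tue✓ 2063:Wed 2064:Fri 2065:Sat 2066:Sun✓ 2067:Mon✓ 2068:Wed 2069:Thu 2070:Fri 2071:Sat 2072:Mon✓ …(17 more)… 2090:Tue✓ 2091:Wed 2092:Fri 2093:Sat 2094:Sun✓ 2095:Mon✓ 2096:Wed 2097:Thu 2098:Fri 2099:Sat 2100:Sun✓ 2101:Mon✓ 2102:Tue✓ 2103:Wed 2104:Fri
Years with five Tuesdays: 2060, 2061, 2062, 2066, 2067, 2072, 2073, 2077, 2078, 2079, 2083, 2084, 2088, 2089, 2090, 2094, 2095, 2100, 2101, 2102 → 20.

20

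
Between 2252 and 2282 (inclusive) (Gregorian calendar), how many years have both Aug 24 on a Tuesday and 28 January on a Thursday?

Check each year's weekday for Aug 24 and 28 January:
  2252: Tue/Wed  2253: Wed/Fri  2254: Thu/Sat  2255: Fri/Sun  2256: Sun/Mon  2257: Mon/Wed  2258: Tue/Thu ✓  2259: Wed/Fri  2260: Fri/Sat  2261: Sat/Mon  2262: Sun/Tue  2263: Mon/Wed  2264: Wed/Thu  2265: Thu/Sat  …(3 more)…  2269: Tue/Thu ✓  2270: Wed/Fri  2271: Thu/Sat  2272: Sat/Sun  2273: Sun/Tue  2274: Mon/Wed  2275: Tue/Thu ✓  2276: Thu/Fri  2277: Fri/Sun  2278: Sat/Mon  2279: Sun/Tue  2280: Tue/Wed  2281: Wed/Fri  2282: Thu/Sat
Both conditions hold in: 2258, 2269, 2275 — 3.

3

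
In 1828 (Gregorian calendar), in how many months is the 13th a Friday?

1

Check the 13th of each month of 1828: Jan 13: Sun, Feb 13: Wed, Mar 13: Thu, Apr 13: Sun, May 13: Tue, Jun 13: Fri, Jul 13: Sun, Aug 13: Wed, Sep 13: Sat, Oct 13: Mon, Nov 13: Thu, Dec 13: Sat.
Friday occurs in June — 1 month.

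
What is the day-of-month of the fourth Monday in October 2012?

22

October 1, 2012 is a Monday, so the first Monday is the 1st.
The fourth Monday is 1 + 21 = 22.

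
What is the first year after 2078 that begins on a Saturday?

Jan 1 advances by 2 weekdays after a leap year and by 1 after a common year.
2078: Jan 1 is Saturday.
2079: Sunday
2080: Monday (leap)
2081: Wednesday
2082: Thursday
2083: Friday
2084: Saturday (leap)
2084 begins on a Saturday

2084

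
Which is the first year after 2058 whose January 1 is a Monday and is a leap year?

2080

Jan 1 advances by 2 weekdays after a leap year and by 1 after a common year.
2058: Jan 1 is Tuesday.
2059: Wednesday
2060: Thursday (leap)
2061: Saturday
2062: Sunday
2063: Monday
2064: Tuesday (leap)
2065: Thursday
2066: Friday
2067: Saturday
2068: Sunday (leap)
2069: Tuesday
2070: Wednesday
2071: Thursday
2072: Friday (leap)
2073: Sunday
2074: Monday
2075: Tuesday
2076: Wednesday (leap)
2077: Friday
2078: Saturday
2079: Sunday
2080: Monday (leap)
2080 begins on a Monday and is a leap year.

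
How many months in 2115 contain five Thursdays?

4

A month of length L has five Thursdays iff its first Thursday is on day ≤ L−28 (so day 1–3 in a 31-day month, 1–2 in a 30-day month, day 1 in a leap February).
Checking each month of 2115: Jan starts Tue (31d) ✓; Feb starts Fri (28d); Mar starts Fri (31d); Apr starts Mon (30d); May starts Wed (31d) ✓; Jun starts Sat (30d); Jul starts Mon (31d); Aug starts Thu (31d) ✓; Sep starts Sun (30d); Oct starts Tue (31d) ✓; Nov starts Fri (30d); Dec starts Sun (31d).
Five-Thursday months: January, May, August, October → 4.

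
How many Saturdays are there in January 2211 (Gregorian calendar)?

January 2211 has 31 days and begins on Tuesday.
The first Saturday is January 5.
Saturdays fall on 5, 12, 19, 26 — that's 4.

4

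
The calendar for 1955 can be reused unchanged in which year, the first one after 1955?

Two years share a calendar iff Jan 1 falls on the same weekday and both are leap or both are common. 1955: Jan 1 is Saturday, common year.
1956: Jan 1 Sunday, leap
1957: Jan 1 Tuesday, common
1958: Jan 1 Wednesday, common
1959: Jan 1 Thursday, common
1960: Jan 1 Friday, leap
1961: Jan 1 Sunday, common
1962: Jan 1 Monday, common
1963: Jan 1 Tuesday, common
1964: Jan 1 Wednesday, leap
1965: Jan 1 Friday, common
1966: Jan 1 Saturday, common
1966 matches on both conditions.

1966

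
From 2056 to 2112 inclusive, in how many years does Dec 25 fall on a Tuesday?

9

Track Dec 25's weekday year by year (advancing +1, or +2 across a Feb 29):
  2056: Mon  2057: Tue (+1) ✓  2058: Wed (+1)  2059: Thu (+1)  2060: Sat (+2)
  2061: Sun (+1)  2062: Mon (+1)  2063: Tue (+1) ✓  2064: Thu (+2)  2065: Fri (+1)
  2066: Sat (+1)  2067: Sun (+1)  2068: Tue (+2) ✓  2069: Wed (+1)  … (29 more years) …
  2099: Fri (+1)  2100: Sat (+1)  2101: Sun (+1)  2102: Mon (+1)  2103: Tue (+1) ✓
  2104: Thu (+2)  2105: Fri (+1)  2106: Sat (+1)  2107: Sun (+1)  2108: Tue (+2) ✓
  2109: Wed (+1)  2110: Thu (+1)  2111: Fri (+1)  2112: Sun (+2)
Tuesday years: 2057, 2063, 2068, 2074, 2085, 2091, 2096, 2103, 2108 — 9 in total.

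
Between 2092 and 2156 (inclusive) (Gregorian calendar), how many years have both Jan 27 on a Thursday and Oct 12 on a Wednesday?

Check each year's weekday for Jan 27 and Oct 12:
  2092: Sun/Sun  2093: Tue/Mon  2094: Wed/Tue  2095: Thu/Wed ✓  2096: Fri/Fri  2097: Sun/Sat  2098: Mon/Sun  2099: Tue/Mon  2100: Wed/Tue  2101: Thu/Wed ✓  2102: Fri/Thu  2103: Sat/Fri  2104: Sun/Sun  2105: Tue/Mon  …(37 more)…  2143: Sun/Sat  2144: Mon/Mon  2145: Wed/Tue  2146: Thu/Wed ✓  2147: Fri/Thu  2148: Sat/Sat  2149: Mon/Sun  2150: Tue/Mon  2151: Wed/Tue  2152: Thu/Thu  2153: Sat/Fri  2154: Sun/Sat  2155: Mon/Sun  2156: Tue/Tue
Both conditions hold in: 2095, 2101, 2107, 2118, 2129, 2135, 2146 — 7.

7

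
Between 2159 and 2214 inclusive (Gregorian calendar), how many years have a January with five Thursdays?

25

January has 31 days; it has five Thursdays when Thursday falls among the first (month-length − 28) days — i.e. when January 1 is one of Thursday/Wednesday/Tuesday.
January 1 by year: 2159:Mon 2160:Tue✓ 2161:Thu✓ 2162:Fri 2163:Sat 2164:Sun 2165:Tue✓ 2166:Wed✓ 2167:Thu✓ 2168:Fri 2169:Sun 2170:Mon 2171:Tue✓ 2172:Wed✓ 2173:Fri …(26 more)… 2200:Wed✓ 2201:Thu✓ 2202:Fri 2203:Sat 2204:Sun 2205:Tue✓ 2206:Wed✓ 2207:Thu✓ 2208:Fri 2209:Sun 2210:Mon 2211:Tue✓ 2212:Wed✓ 2213:Fri 2214:Sat
Years with five Thursdays: 2160, 2161, 2165, 2166, 2167, 2171, 2172, 2177, 2178, 2182, 2183, 2184, 2188, 2189, 2193, 2194, 2195, 2199, 2200, 2201, 2205, 2206, 2207, 2211, 2212 → 25.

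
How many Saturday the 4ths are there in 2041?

Check the 4th of each month of 2041: Jan 4: Fri, Feb 4: Mon, Mar 4: Mon, Apr 4: Thu, May 4: Sat, Jun 4: Tue, Jul 4: Thu, Aug 4: Sun, Sep 4: Wed, Oct 4: Fri, Nov 4: Mon, Dec 4: Wed.
Saturday occurs in May — 1 month.

1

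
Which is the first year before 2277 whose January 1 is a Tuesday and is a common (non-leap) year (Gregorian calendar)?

Jan 1 advances by 2 weekdays after a leap year and by 1 after a common year.
2277: Jan 1 is Monday.
2276: Saturday (leap)
2275: Friday
2274: Thursday
2273: Wednesday
2272: Monday (leap)
2271: Sunday
2270: Saturday
2269: Friday
2268: Wednesday (leap)
2267: Tuesday
2267 begins on a Tuesday and is a common year.

2267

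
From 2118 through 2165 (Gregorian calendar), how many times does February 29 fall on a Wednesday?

Leap years in 2118–2165: 12 of them.
Feb 29 weekday advances by 5 (mod 7) from one leap year to the next four years later (or differs when a century non-leap intervenes).
Leap-day weekdays: 2120:Thu 2124:Tue 2128:Sun 2132:Fri 2136:Wed✓ 2140:Mon 2144:Sat 2148:Thu 2152:Tue 2156:Sun 2160:Fri 2164:Wed✓
Wednesday: 2136, 2164 → 2.

2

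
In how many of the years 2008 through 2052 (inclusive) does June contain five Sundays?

13

June has 30 days; it has five Sundays when Sunday falls among the first (month-length − 28) days — i.e. when June 1 is one of Sunday/Saturday.
June 1 by year: 2008:Sun✓ 2009:Mon 2010:Tue 2011:Wed 2012:Fri 2013:Sat✓ 2014:Sun✓ 2015:Mon 2016:Wed 2017:Thu 2018:Fri 2019:Sat✓ 2020:Mon 2021:Tue 2022:Wed …(15 more)… 2038:Tue 2039:Wed 2040:Fri 2041:Sat✓ 2042:Sun✓ 2043:Mon 2044:Wed 2045:Thu 2046:Fri 2047:Sat✓ 2048:Mon 2049:Tue 2050:Wed 2051:Thu 2052:Sat✓
Years with five Sundays: 2008, 2013, 2014, 2019, 2024, 2025, 2030, 2031, 2036, 2041, 2042, 2047, 2052 → 13.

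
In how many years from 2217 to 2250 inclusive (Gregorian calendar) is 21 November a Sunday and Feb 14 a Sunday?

4

Check each year's weekday for 21 November and Feb 14:
  2217: Fri/Fri  2218: Sat/Sat  2219: Sun/Sun ✓  2220: Tue/Mon  2221: Wed/Wed  2222: Thu/Thu  2223: Fri/Fri  2224: Sun/Sat  2225: Mon/Mon  2226: Tue/Tue  2227: Wed/Wed  2228: Fri/Thu  2229: Sat/Sat  2230: Sun/Sun ✓  …(6 more)…  2237: Tue/Tue  2238: Wed/Wed  2239: Thu/Thu  2240: Sat/Fri  2241: Sun/Sun ✓  2242: Mon/Mon  2243: Tue/Tue  2244: Thu/Wed  2245: Fri/Fri  2246: Sat/Sat  2247: Sun/Sun ✓  2248: Tue/Mon  2249: Wed/Wed  2250: Thu/Thu
Both conditions hold in: 2219, 2230, 2241, 2247 — 4.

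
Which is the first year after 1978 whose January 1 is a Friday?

Jan 1 advances by 2 weekdays after a leap year and by 1 after a common year.
1978: Jan 1 is Sunday.
1979: Monday
1980: Tuesday (leap)
1981: Thursday
1982: Friday
1982 begins on a Friday

1982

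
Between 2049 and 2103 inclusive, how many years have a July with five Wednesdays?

22

July has 31 days; it has five Wednesdays when Wednesday falls among the first (month-length − 28) days — i.e. when July 1 is one of Wednesday/Tuesday/Monday.
July 1 by year: 2049:Thu 2050:Fri 2051:Sat 2052:Mon✓ 2053:Tue✓ 2054:Wed✓ 2055:Thu 2056:Sat 2057:Sun 2058:Mon✓ 2059:Tue✓ 2060:Thu 2061:Fri 2062:Sat 2063:Sun …(25 more)… 2089:Fri 2090:Sat 2091:Sun 2092:Tue✓ 2093:Wed✓ 2094:Thu 2095:Fri 2096:Sun 2097:Mon✓ 2098:Tue✓ 2099:Wed✓ 2100:Thu 2101:Fri 2102:Sat 2103:Sun
Years with five Wednesdays: 2052, 2053, 2054, 2058, 2059, 2064, 2065, 2069, 2070, 2071, 2075, 2076, 2080, 2081, 2082, 2086, 2087, 2092, 2093, 2097, 2098, 2099 → 22.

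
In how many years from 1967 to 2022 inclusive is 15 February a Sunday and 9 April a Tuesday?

Check each year's weekday for 15 February and 9 April:
  1967: Wed/Sun  1968: Thu/Tue  1969: Sat/Wed  1970: Sun/Thu  1971: Mon/Fri  1972: Tue/Sun  1973: Thu/Mon  1974: Fri/Tue  1975: Sat/Wed  1976: Sun/Fri  1977: Tue/Sat  1978: Wed/Sun  1979: Thu/Mon  1980: Fri/Wed  …(28 more)…  2009: Sun/Thu  2010: Mon/Fri  2011: Tue/Sat  2012: Wed/Mon  2013: Fri/Tue  2014: Sat/Wed  2015: Sun/Thu  2016: Mon/Sat  2017: Wed/Sun  2018: Thu/Mon  2019: Fri/Tue  2020: Sat/Thu  2021: Mon/Fri  2022: Tue/Sat
Both conditions hold in: no year — 0.

0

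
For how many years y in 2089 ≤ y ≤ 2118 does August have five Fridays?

August has 31 days; it has five Fridays when Friday falls among the first (month-length − 28) days — i.e. when August 1 is one of Friday/Thursday/Wednesday.
August 1 by year: 2089:Mon 2090:Tue 2091:Wed✓ 2092:Fri✓ 2093:Sat 2094:Sun 2095:Mon 2096:Wed✓ 2097:Thu✓ 2098:Fri✓ 2099:Sat 2100:Sun 2101:Mon 2102:Tue 2103:Wed✓ 2104:Fri✓ 2105:Sat 2106:Sun 2107:Mon 2108:Wed✓ 2109:Thu✓ 2110:Fri✓ 2111:Sat 2112:Mon 2113:Tue 2114:Wed✓ 2115:Thu✓ 2116:Sat 2117:Sun 2118:Mon
Years with five Fridays: 2091, 2092, 2096, 2097, 2098, 2103, 2104, 2108, 2109, 2110, 2114, 2115 → 12.

12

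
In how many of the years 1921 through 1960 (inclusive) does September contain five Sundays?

11

September has 30 days; it has five Sundays when Sunday falls among the first (month-length − 28) days — i.e. when September 1 is one of Sunday/Saturday.
September 1 by year: 1921:Thu 1922:Fri 1923:Sat✓ 1924:Mon 1925:Tue 1926:Wed 1927:Thu 1928:Sat✓ 1929:Sun✓ 1930:Mon 1931:Tue 1932:Thu 1933:Fri 1934:Sat✓ 1935:Sun✓ …(10 more)… 1946:Sun✓ 1947:Mon 1948:Wed 1949:Thu 1950:Fri 1951:Sat✓ 1952:Mon 1953:Tue 1954:Wed 1955:Thu 1956:Sat✓ 1957:Sun✓ 1958:Mon 1959:Tue 1960:Thu
Years with five Sundays: 1923, 1928, 1929, 1934, 1935, 1940, 1945, 1946, 1951, 1956, 1957 → 11.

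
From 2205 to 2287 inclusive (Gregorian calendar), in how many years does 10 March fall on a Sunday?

12

Track 10 March's weekday year by year (advancing +1, or +2 across a Feb 29):
  2205: Sun ✓  2206: Mon (+1)  2207: Tue (+1)  2208: Thu (+2)  2209: Fri (+1)
  2210: Sat (+1)  2211: Sun (+1) ✓  2212: Tue (+2)  2213: Wed (+1)  2214: Thu (+1)
  2215: Fri (+1)  2216: Sun (+2) ✓  2217: Mon (+1)  2218: Tue (+1)  … (55 more years) …
  2274: Tue (+1)  2275: Wed (+1)  2276: Fri (+2)  2277: Sat (+1)  2278: Sun (+1) ✓
  2279: Mon (+1)  2280: Wed (+2)  2281: Thu (+1)  2282: Fri (+1)  2283: Sat (+1)
  2284: Mon (+2)  2285: Tue (+1)  2286: Wed (+1)  2287: Thu (+1)
Sunday years: 2205, 2211, 2216, 2222, 2233, 2239, 2244, 2250, 2261, 2267, 2272, 2278 — 12 in total.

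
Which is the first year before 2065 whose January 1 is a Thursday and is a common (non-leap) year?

2054

Jan 1 advances by 2 weekdays after a leap year and by 1 after a common year.
2065: Jan 1 is Thursday.
2064: Tuesday (leap)
2063: Monday
2062: Sunday
2061: Saturday
2060: Thursday (leap)
2059: Wednesday
2058: Tuesday
2057: Monday
2056: Saturday (leap)
2055: Friday
2054: Thursday
2054 begins on a Thursday and is a common year.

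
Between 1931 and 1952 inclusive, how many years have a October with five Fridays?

October has 31 days; it has five Fridays when Friday falls among the first (month-length − 28) days — i.e. when October 1 is one of Friday/Thursday/Wednesday.
October 1 by year: 1931:Thu✓ 1932:Sat 1933:Sun 1934:Mon 1935:Tue 1936:Thu✓ 1937:Fri✓ 1938:Sat 1939:Sun 1940:Tue 1941:Wed✓ 1942:Thu✓ 1943:Fri✓ 1944:Sun 1945:Mon 1946:Tue 1947:Wed✓ 1948:Fri✓ 1949:Sat 1950:Sun 1951:Mon 1952:Wed✓
Years with five Fridays: 1931, 1936, 1937, 1941, 1942, 1943, 1947, 1948, 1952 → 9.

9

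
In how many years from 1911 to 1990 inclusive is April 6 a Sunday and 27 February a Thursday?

Check each year's weekday for April 6 and 27 February:
  1911: Thu/Mon  1912: Sat/Tue  1913: Sun/Thu ✓  1914: Mon/Fri  1915: Tue/Sat  1916: Thu/Sun  1917: Fri/Tue  1918: Sat/Wed  1919: Sun/Thu ✓  1920: Tue/Fri  1921: Wed/Sun  1922: Thu/Mon  1923: Fri/Tue  1924: Sun/Wed  …(52 more)…  1977: Wed/Sun  1978: Thu/Mon  1979: Fri/Tue  1980: Sun/Wed  1981: Mon/Fri  1982: Tue/Sat  1983: Wed/Sun  1984: Fri/Mon  1985: Sat/Wed  1986: Sun/Thu ✓  1987: Mon/Fri  1988: Wed/Sat  1989: Thu/Mon  1990: Fri/Tue
Both conditions hold in: 1913, 1919, 1930, 1941, 1947, 1958, 1969, 1975, 1986 — 9.

9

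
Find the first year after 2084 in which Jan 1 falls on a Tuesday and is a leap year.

Jan 1 advances by 2 weekdays after a leap year and by 1 after a common year.
2084: Jan 1 is Saturday (leap).
2085: Monday
2086: Tuesday
2087: Wednesday
2088: Thursday (leap)
2089: Saturday
2090: Sunday
2091: Monday
2092: Tuesday (leap)
2092 begins on a Tuesday and is a leap year.

2092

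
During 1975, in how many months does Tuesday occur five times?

4

A month of length L has five Tuesdays iff its first Tuesday is on day ≤ L−28 (so day 1–3 in a 31-day month, 1–2 in a 30-day month, day 1 in a leap February).
Checking each month of 1975: Jan starts Wed (31d); Feb starts Sat (28d); Mar starts Sat (31d); Apr starts Tue (30d) ✓; May starts Thu (31d); Jun starts Sun (30d); Jul starts Tue (31d) ✓; Aug starts Fri (31d); Sep starts Mon (30d) ✓; Oct starts Wed (31d); Nov starts Sat (30d); Dec starts Mon (31d) ✓.
Five-Tuesday months: April, July, September, December → 4.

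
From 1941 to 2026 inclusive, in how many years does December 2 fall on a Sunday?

Track December 2's weekday year by year (advancing +1, or +2 across a Feb 29):
  1941: Tue  1942: Wed (+1)  1943: Thu (+1)  1944: Sat (+2)  1945: Sun (+1) ✓
  1946: Mon (+1)  1947: Tue (+1)  1948: Thu (+2)  1949: Fri (+1)  1950: Sat (+1)
  1951: Sun (+1) ✓  1952: Tue (+2)  1953: Wed (+1)  1954: Thu (+1)  … (58 more years) …
  2013: Mon (+1)  2014: Tue (+1)  2015: Wed (+1)  2016: Fri (+2)  2017: Sat (+1)
  2018: Sun (+1) ✓  2019: Mon (+1)  2020: Wed (+2)  2021: Thu (+1)  2022: Fri (+1)
  2023: Sat (+1)  2024: Mon (+2)  2025: Tue (+1)  2026: Wed (+1)
Sunday years: 1945, 1951, 1956, 1962, 1973, 1979, 1984, 1990, 2001, 2007, 2012, 2018 — 12 in total.

12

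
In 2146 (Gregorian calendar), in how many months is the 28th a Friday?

2

Check the 28th of each month of 2146: Jan 28: Fri, Feb 28: Mon, Mar 28: Mon, Apr 28: Thu, May 28: Sat, Jun 28: Tue, Jul 28: Thu, Aug 28: Sun, Sep 28: Wed, Oct 28: Fri, Nov 28: Mon, Dec 28: Wed.
Friday occurs in January, October — 2 months.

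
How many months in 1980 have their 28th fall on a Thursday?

Check the 28th of each month of 1980: Jan 28: Mon, Feb 28: Thu, Mar 28: Fri, Apr 28: Mon, May 28: Wed, Jun 28: Sat, Jul 28: Mon, Aug 28: Thu, Sep 28: Sun, Oct 28: Tue, Nov 28: Fri, Dec 28: Sun.
Thursday occurs in February, August — 2 months.

2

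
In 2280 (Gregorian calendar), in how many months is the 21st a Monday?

Check the 21st of each month of 2280: Jan 21: Wed, Feb 21: Sat, Mar 21: Sun, Apr 21: Wed, May 21: Fri, Jun 21: Mon, Jul 21: Wed, Aug 21: Sat, Sep 21: Tue, Oct 21: Thu, Nov 21: Sun, Dec 21: Tue.
Monday occurs in June — 1 month.

1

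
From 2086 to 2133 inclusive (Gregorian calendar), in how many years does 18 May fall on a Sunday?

Track 18 May's weekday year by year (advancing +1, or +2 across a Feb 29):
  2086: Sat  2087: Sun (+1) ✓  2088: Tue (+2)  2089: Wed (+1)  2090: Thu (+1)
  2091: Fri (+1)  2092: Sun (+2) ✓  2093: Mon (+1)  2094: Tue (+1)  2095: Wed (+1)
  2096: Fri (+2)  2097: Sat (+1)  2098: Sun (+1) ✓  2099: Mon (+1)  … (20 more years) …
  2120: Sat (+2)  2121: Sun (+1) ✓  2122: Mon (+1)  2123: Tue (+1)  2124: Thu (+2)
  2125: Fri (+1)  2126: Sat (+1)  2127: Sun (+1) ✓  2128: Tue (+2)  2129: Wed (+1)
  2130: Thu (+1)  2131: Fri (+1)  2132: Sun (+2) ✓  2133: Mon (+1)
Sunday years: 2087, 2092, 2098, 2104, 2110, 2121, 2127, 2132 — 8 in total.

8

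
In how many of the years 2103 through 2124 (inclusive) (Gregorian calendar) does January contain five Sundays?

10

January has 31 days; it has five Sundays when Sunday falls among the first (month-length − 28) days — i.e. when January 1 is one of Sunday/Saturday/Friday.
January 1 by year: 2103:Mon 2104:Tue 2105:Thu 2106:Fri✓ 2107:Sat✓ 2108:Sun✓ 2109:Tue 2110:Wed 2111:Thu 2112:Fri✓ 2113:Sun✓ 2114:Mon 2115:Tue 2116:Wed 2117:Fri✓ 2118:Sat✓ 2119:Sun✓ 2120:Mon 2121:Wed 2122:Thu 2123:Fri✓ 2124:Sat✓
Years with five Sundays: 2106, 2107, 2108, 2112, 2113, 2117, 2118, 2119, 2123, 2124 → 10.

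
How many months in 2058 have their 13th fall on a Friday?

2

Check the 13th of each month of 2058: Jan 13: Sun, Feb 13: Wed, Mar 13: Wed, Apr 13: Sat, May 13: Mon, Jun 13: Thu, Jul 13: Sat, Aug 13: Tue, Sep 13: Fri, Oct 13: Sun, Nov 13: Wed, Dec 13: Fri.
Friday occurs in September, December — 2 months.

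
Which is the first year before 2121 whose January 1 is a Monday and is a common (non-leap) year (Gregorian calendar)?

2114

Jan 1 advances by 2 weekdays after a leap year and by 1 after a common year.
2121: Jan 1 is Wednesday.
2120: Monday (leap)
2119: Sunday
2118: Saturday
2117: Friday
2116: Wednesday (leap)
2115: Tuesday
2114: Monday
2114 begins on a Monday and is a common year.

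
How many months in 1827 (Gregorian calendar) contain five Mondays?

A month of length L has five Mondays iff its first Monday is on day ≤ L−28 (so day 1–3 in a 31-day month, 1–2 in a 30-day month, day 1 in a leap February).
Checking each month of 1827: Jan starts Mon (31d) ✓; Feb starts Thu (28d); Mar starts Thu (31d); Apr starts Sun (30d) ✓; May starts Tue (31d); Jun starts Fri (30d); Jul starts Sun (31d) ✓; Aug starts Wed (31d); Sep starts Sat (30d); Oct starts Mon (31d) ✓; Nov starts Thu (30d); Dec starts Sat (31d) ✓.
Five-Monday months: January, April, July, October, December → 5.

5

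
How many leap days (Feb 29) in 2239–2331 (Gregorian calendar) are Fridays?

3

Leap years in 2239–2331: 22 of them.
Feb 29 weekday advances by 5 (mod 7) from one leap year to the next four years later (or differs when a century non-leap intervenes).
Leap-day weekdays: 2240:Sat 2244:Thu 2248:Tue 2252:Sun 2256:Fri✓ 2260:Wed 2264:Mon 2268:Sat 2272:Thu 2276:Tue 2280:Sun 2284:Fri✓ 2288:Wed 2292:Mon 2296:Sat 2304:Mon 2308:Sat 2312:Thu 2316:Tue 2320:Sun 2324:Fri✓ 2328:Wed
Friday: 2256, 2284, 2324 → 3.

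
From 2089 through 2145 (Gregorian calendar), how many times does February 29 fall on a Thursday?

1

Leap years in 2089–2145: 13 of them.
Feb 29 weekday advances by 5 (mod 7) from one leap year to the next four years later (or differs when a century non-leap intervenes).
Leap-day weekdays: 2092:Fri 2096:Wed 2104:Fri 2108:Wed 2112:Mon 2116:Sat 2120:Thu✓ 2124:Tue 2128:Sun 2132:Fri 2136:Wed 2140:Mon 2144:Sat
Thursday: 2120 → 1.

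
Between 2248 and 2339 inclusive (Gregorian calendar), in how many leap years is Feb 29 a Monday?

Leap years in 2248–2339: 22 of them.
Feb 29 weekday advances by 5 (mod 7) from one leap year to the next four years later (or differs when a century non-leap intervenes).
Leap-day weekdays: 2248:Tue 2252:Sun 2256:Fri 2260:Wed 2264:Mon✓ 2268:Sat 2272:Thu 2276:Tue 2280:Sun 2284:Fri 2288:Wed 2292:Mon✓ 2296:Sat 2304:Mon✓ 2308:Sat 2312:Thu 2316:Tue 2320:Sun 2324:Fri 2328:Wed 2332:Mon✓ 2336:Sat
Monday: 2264, 2292, 2304, 2332 → 4.

4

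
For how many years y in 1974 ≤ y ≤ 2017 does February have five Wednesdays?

February has 28 days (29 in leap years); it has five Wednesdays when Wednesday falls among the first (month-length − 28) days — i.e. when February 1 is Wednesday in a leap year (never in a common year).
February 1 by year: 1974:Fri 1975:Sat 1976:Sun 1977:Tue 1978:Wed 1979:Thu 1980:Fri 1981:Sun 1982:Mon 1983:Tue 1984:Wed✓ 1985:Fri 1986:Sat 1987:Sun 1988:Mon …(14 more)… 2003:Sat 2004:Sun 2005:Tue 2006:Wed 2007:Thu 2008:Fri 2009:Sun 2010:Mon 2011:Tue 2012:Wed✓ 2013:Fri 2014:Sat 2015:Sun 2016:Mon 2017:Wed
Years with five Wednesdays: 1984, 2012 → 2.

2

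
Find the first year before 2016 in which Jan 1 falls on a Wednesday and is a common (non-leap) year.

2014

Jan 1 advances by 2 weekdays after a leap year and by 1 after a common year.
2016: Jan 1 is Friday (leap).
2015: Thursday
2014: Wednesday
2014 begins on a Wednesday and is a common year.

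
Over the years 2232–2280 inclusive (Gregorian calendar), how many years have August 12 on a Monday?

8

Track August 12's weekday year by year (advancing +1, or +2 across a Feb 29):
  2232: Sun  2233: Mon (+1) ✓  2234: Tue (+1)  2235: Wed (+1)  2236: Fri (+2)
  2237: Sat (+1)  2238: Sun (+1)  2239: Mon (+1) ✓  2240: Wed (+2)  2241: Thu (+1)
  2242: Fri (+1)  2243: Sat (+1)  2244: Mon (+2) ✓  2245: Tue (+1)  … (21 more years) …
  2267: Mon (+1) ✓  2268: Wed (+2)  2269: Thu (+1)  2270: Fri (+1)  2271: Sat (+1)
  2272: Mon (+2) ✓  2273: Tue (+1)  2274: Wed (+1)  2275: Thu (+1)  2276: Sat (+2)
  2277: Sun (+1)  2278: Mon (+1) ✓  2279: Tue (+1)  2280: Thu (+2)
Monday years: 2233, 2239, 2244, 2250, 2261, 2267, 2272, 2278 — 8 in total.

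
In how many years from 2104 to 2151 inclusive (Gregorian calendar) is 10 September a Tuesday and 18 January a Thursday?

Check each year's weekday for 10 September and 18 January:
  2104: Wed/Fri  2105: Thu/Sun  2106: Fri/Mon  2107: Sat/Tue  2108: Mon/Wed  2109: Tue/Fri  2110: Wed/Sat  2111: Thu/Sun  2112: Sat/Mon  2113: Sun/Wed  2114: Mon/Thu  2115: Tue/Fri  2116: Thu/Sat  2117: Fri/Mon  …(20 more)…  2138: Wed/Sat  2139: Thu/Sun  2140: Sat/Mon  2141: Sun/Wed  2142: Mon/Thu  2143: Tue/Fri  2144: Thu/Sat  2145: Fri/Mon  2146: Sat/Tue  2147: Sun/Wed  2148: Tue/Thu ✓  2149: Wed/Sat  2150: Thu/Sun  2151: Fri/Mon
Both conditions hold in: 2120, 2148 — 2.

2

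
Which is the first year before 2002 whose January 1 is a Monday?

2001

Jan 1 advances by 2 weekdays after a leap year and by 1 after a common year.
2002: Jan 1 is Tuesday.
2001: Monday
2001 begins on a Monday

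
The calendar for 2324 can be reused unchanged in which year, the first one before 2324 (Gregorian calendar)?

2284

Two years share a calendar iff Jan 1 falls on the same weekday and both are leap or both are common. 2324: Jan 1 is Tuesday, leap year.
2323: Jan 1 Monday, common
2322: Jan 1 Sunday, common
2321: Jan 1 Saturday, common
2320: Jan 1 Thursday, leap
2319: Jan 1 Wednesday, common
2318: Jan 1 Tuesday, common
2317: Jan 1 Monday, common
2316: Jan 1 Saturday, leap
2315: Jan 1 Friday, common
2314: Jan 1 Thursday, common
2313: Jan 1 Wednesday, common
2312: Jan 1 Monday, leap
2311: Jan 1 Sunday, common
2310: Jan 1 Saturday, common
2309: Jan 1 Friday, common
2308: Jan 1 Wednesday, leap
2307: Jan 1 Tuesday, common
2306: Jan 1 Monday, common
2305: Jan 1 Sunday, common
2304: Jan 1 Friday, leap
2303: Jan 1 Thursday, common
2302: Jan 1 Wednesday, common
2301: Jan 1 Tuesday, common
2300: Jan 1 Monday, common
2299: Jan 1 Sunday, common
2298: Jan 1 Saturday, common
2297: Jan 1 Friday, common
2296: Jan 1 Wednesday, leap
2295: Jan 1 Tuesday, common
2294: Jan 1 Monday, common
2293: Jan 1 Sunday, common
2292: Jan 1 Friday, leap
2291: Jan 1 Thursday, common
2290: Jan 1 Wednesday, common
2289: Jan 1 Tuesday, common
2288: Jan 1 Sunday, leap
2287: Jan 1 Saturday, common
2286: Jan 1 Friday, common
2285: Jan 1 Thursday, common
2284: Jan 1 Tuesday, leap
2284 matches on both conditions.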